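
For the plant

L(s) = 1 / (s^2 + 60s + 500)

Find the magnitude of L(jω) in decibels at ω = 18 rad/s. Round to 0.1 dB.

Substitute s = j18:
Numerator: 1 = 1 + j0
Denominator: (j18)^2 + 60(j18) + 500 = 176 + j1080
|N| = √(1² + 0²) ≈ 1, ∠N ≈ 0.00°
|D| = √(176² + 1080²) ≈ 1094.2, ∠D ≈ 80.74°
|L| = 1 / 1094.2 ≈ 0.00091391
Gain = 20 log₁₀(0.00091391) ≈ -60.78 dB

-60.8 dB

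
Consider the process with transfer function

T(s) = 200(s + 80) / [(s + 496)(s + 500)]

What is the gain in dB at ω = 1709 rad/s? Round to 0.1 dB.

At s = jω = j1709:
zero (s+80): 80 + j1709 → |·| = √(80²+1709²) = √2927081 ≈ 1710.9, ∠ = arctan(1709/80) ≈ 87.32°
pole (s+496): 496 + j1709 → |·| = √(496²+1709²) = √3166697 ≈ 1779.5, ∠ = arctan(1709/496) ≈ 73.82°
pole (s+500): 500 + j1709 → |·| = √(500²+1709²) = √3170681 ≈ 1780.6, ∠ = arctan(1709/500) ≈ 73.69°
|T| = 200 · 1710.9 / 3.1686e+06 ≈ 0.10799
Gain = 20 log₁₀(0.10799) ≈ -19.33 dB

-19.3 dB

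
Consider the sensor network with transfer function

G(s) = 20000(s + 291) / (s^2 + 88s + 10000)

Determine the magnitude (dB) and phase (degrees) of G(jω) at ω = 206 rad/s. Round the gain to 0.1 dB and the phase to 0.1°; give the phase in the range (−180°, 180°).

At s = jω = j206:
zero (s+291): 291 + j206 → |·| = √(291²+206²) = √127117 ≈ 356.53, ∠ = arctan(206/291) ≈ 35.29°
quadratic: (j206)² + 88·j206 + 10000 = -32436 + j18128 → |·| ≈ 37158, ∠ ≈ 150.80°
|G| = 20000 · 356.53 / 37158 ≈ 191.9
Gain = 20 log₁₀(191.9) ≈ 45.66 dB
∠G = 35.29° − 150.80° = -115.51°

45.7 dB, -115.5°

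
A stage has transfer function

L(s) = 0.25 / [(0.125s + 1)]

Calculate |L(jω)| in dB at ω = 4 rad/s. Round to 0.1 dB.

-13.0 dB

At ω = 4 rad/s:
pole (1 + j4·0.125) = 1 + j0.5 → |·| ≈ 1.118, ∠ ≈ 26.57°
|L| = 0.25 · 1 / (1.118) ≈ 0.22361
Gain = 20 log₁₀(0.22361) ≈ -13.01 dB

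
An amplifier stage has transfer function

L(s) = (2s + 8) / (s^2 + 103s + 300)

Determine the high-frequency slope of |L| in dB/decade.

Each pole contributes −20 dB/decade at high frequency; each zero contributes +20 dB/decade.
Net: 1 zero(s) − 2 pole(s) → -20 dB/decade.

-20 dB/decade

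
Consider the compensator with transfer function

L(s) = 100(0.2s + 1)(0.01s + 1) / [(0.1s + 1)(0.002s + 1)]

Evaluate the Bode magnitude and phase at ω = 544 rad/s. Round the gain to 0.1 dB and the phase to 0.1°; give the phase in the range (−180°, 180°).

At ω = 544 rad/s:
zero (1 + j544·0.2) = 1 + j108.8 → |·| ≈ 108.8, ∠ ≈ 89.47°
zero (1 + j544·0.01) = 1 + j5.44 → |·| ≈ 5.5311, ∠ ≈ 79.58°
pole (1 + j544·0.1) = 1 + j54.4 → |·| ≈ 54.409, ∠ ≈ 88.95°
pole (1 + j544·0.002) = 1 + j1.088 → |·| ≈ 1.4777, ∠ ≈ 47.41°
|L| = 100 · 108.8 · 5.5311 / (54.409 · 1.4777) ≈ 748.49
Gain = 20 log₁₀(748.49) ≈ 57.48 dB
∠L = (89.47° + 79.58°) − (88.95° + 47.41°) = 32.69°

57.5 dB, 32.7°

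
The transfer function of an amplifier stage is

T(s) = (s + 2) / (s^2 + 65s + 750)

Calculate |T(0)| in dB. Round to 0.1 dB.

-51.5 dB

T(0) = 2 / 750 ≈ 0.0026667
20 log₁₀(0.0026667) ≈ -51.48 dB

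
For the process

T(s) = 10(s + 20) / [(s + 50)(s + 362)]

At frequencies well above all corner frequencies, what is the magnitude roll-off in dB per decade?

Each pole contributes −20 dB/decade at high frequency; each zero contributes +20 dB/decade.
Net: 1 zero(s) − 2 pole(s) → -20 dB/decade.

-20 dB/decade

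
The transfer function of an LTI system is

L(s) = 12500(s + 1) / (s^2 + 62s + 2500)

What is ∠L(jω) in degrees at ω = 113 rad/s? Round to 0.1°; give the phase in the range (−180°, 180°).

At s = jω = j113:
zero (s+1): 1 + j113 → |·| = √(1²+113²) = √12770 ≈ 113, ∠ = arctan(113/1) ≈ 89.49°
quadratic: (j113)² + 62·j113 + 2500 = -10269 + j7006 → |·| ≈ 12431, ∠ ≈ 145.70°
∠L = 89.49° − 145.70° = -56.21°

-56.2°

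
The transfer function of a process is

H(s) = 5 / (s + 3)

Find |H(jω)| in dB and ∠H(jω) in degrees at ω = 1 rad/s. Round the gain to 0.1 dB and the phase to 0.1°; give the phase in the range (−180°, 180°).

At s = jω = j1:
pole (s+3): 3 + j1 → |·| = √(3²+1²) = √10 ≈ 3.1623, ∠ = arctan(1/3) ≈ 18.43°
|H| = 5 / 3.1623 ≈ 1.5811
Gain = 20 log₁₀(1.5811) ≈ 3.98 dB
∠H = 0.00° − 18.43° = -18.43°

4.0 dB, -18.4°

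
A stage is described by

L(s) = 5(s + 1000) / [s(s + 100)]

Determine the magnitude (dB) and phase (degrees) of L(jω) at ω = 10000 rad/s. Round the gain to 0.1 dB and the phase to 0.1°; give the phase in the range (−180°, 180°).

-66.0 dB, -95.1°

At s = jω = j10000:
zero (s+1000): 1000 + j10000 → |·| = √(1000²+10000²) = √101000000 ≈ 10050, ∠ = arctan(10000/1000) ≈ 84.29°
pole (s+100): 100 + j10000 → |·| = √(100²+10000²) = √100010000 ≈ 10000, ∠ = arctan(10000/100) ≈ 89.43°
pole at origin: |s| = 10000, ∠ = 90.00° (in denominator)
|L| = 5 · 10050 / 1e+08 ≈ 0.0005025
Gain = 20 log₁₀(0.0005025) ≈ -65.98 dB
∠L = 84.29° − 179.43° = -95.14°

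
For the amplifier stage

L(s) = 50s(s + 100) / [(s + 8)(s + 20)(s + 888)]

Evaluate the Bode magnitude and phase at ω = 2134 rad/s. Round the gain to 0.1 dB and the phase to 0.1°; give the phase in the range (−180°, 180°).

At s = jω = j2134:
zero (s+100): 100 + j2134 → |·| = √(100²+2134²) = √4563956 ≈ 2136.3, ∠ = arctan(2134/100) ≈ 87.32°
zero at origin: s = j2134 → |·| = 2134, ∠ = 90.00°
pole (s+8): 8 + j2134 → |·| = √(8²+2134²) = √4554020 ≈ 2134, ∠ = arctan(2134/8) ≈ 89.79°
pole (s+20): 20 + j2134 → |·| = √(20²+2134²) = √4554356 ≈ 2134.1, ∠ = arctan(2134/20) ≈ 89.46°
pole (s+888): 888 + j2134 → |·| = √(888²+2134²) = √5342500 ≈ 2311.4, ∠ = arctan(2134/888) ≈ 67.41°
|L| = 50 · 4.5589e+06 / 1.0527e+10 ≈ 0.021653
Gain = 20 log₁₀(0.021653) ≈ -33.29 dB
∠L = 177.32° − 246.66° = -69.34°

-33.3 dB, -69.3°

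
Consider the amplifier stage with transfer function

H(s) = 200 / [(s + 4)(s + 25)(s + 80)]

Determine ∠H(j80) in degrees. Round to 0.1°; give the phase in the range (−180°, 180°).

At s = jω = j80:
pole (s+4): 4 + j80 → |·| = √(4²+80²) = √6416 ≈ 80.1, ∠ = arctan(80/4) ≈ 87.14°
pole (s+25): 25 + j80 → |·| = √(25²+80²) = √7025 ≈ 83.815, ∠ = arctan(80/25) ≈ 72.65°
pole (s+80): 80 + j80 → |·| = √(80²+80²) = √12800 ≈ 113.14, ∠ = arctan(80/80) ≈ 45.00°
∠H = 0.00° − 204.79° = -204.79° ≡ 155.21° (principal value)

155.2°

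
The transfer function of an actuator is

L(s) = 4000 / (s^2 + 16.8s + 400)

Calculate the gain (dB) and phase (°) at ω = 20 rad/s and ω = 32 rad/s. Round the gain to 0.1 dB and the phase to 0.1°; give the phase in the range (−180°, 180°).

ω = 20: 21.5 dB, -90.0°; ω = 32: 13.7 dB, -139.3°

At s = jω = j20:
quadratic: (j20)² + 16.8·j20 + 400 = 0 + j336 → |·| ≈ 336, ∠ ≈ 90.00°
|L| = 4000 / 336 ≈ 11.905
Gain = 20 log₁₀(11.905) ≈ 21.51 dB
∠L = 0.00° − 90.00° = -90.00°

At s = jω = j32:
quadratic: (j32)² + 16.8·j32 + 400 = -624 + j537.6 → |·| ≈ 823.64, ∠ ≈ 139.25°
|L| = 4000 / 823.64 ≈ 4.8565
Gain = 20 log₁₀(4.8565) ≈ 13.73 dB
∠L = 0.00° − 139.25° = -139.25°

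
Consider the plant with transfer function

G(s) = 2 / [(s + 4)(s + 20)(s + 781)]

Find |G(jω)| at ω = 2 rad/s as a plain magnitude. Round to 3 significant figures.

At s = jω = j2:
pole (s+4): 4 + j2 → |·| = √(4²+2²) = √20 ≈ 4.4721, ∠ = arctan(2/4) ≈ 26.57°
pole (s+20): 20 + j2 → |·| = √(20²+2²) = √404 ≈ 20.1, ∠ = arctan(2/20) ≈ 5.71°
pole (s+781): 781 + j2 → |·| = √(781²+2²) = √609965 ≈ 781, ∠ = arctan(2/781) ≈ 0.15°
|G| = 2 / 70203 ≈ 2.8489e-05

2.85e-05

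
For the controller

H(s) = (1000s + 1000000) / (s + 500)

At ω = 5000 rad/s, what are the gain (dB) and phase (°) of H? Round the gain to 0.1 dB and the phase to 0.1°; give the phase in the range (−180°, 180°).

Substitute s = j5000:
Numerator: 1000(j5000) + 1000000 = 1000000 + j5000000
Denominator: (j5000) + 500 = 500 + j5000
|N| = √(1000000² + 5000000²) ≈ 5.099e+06, ∠N ≈ 78.69°
|D| = √(500² + 5000²) ≈ 5024.9, ∠D ≈ 84.29°
|H| = 5.099e+06 / 5024.9 ≈ 1014.7
Gain = 20 log₁₀(1014.7) ≈ 60.13 dB
∠H = 78.69° − 84.29° = -5.60°

60.1 dB, -5.6°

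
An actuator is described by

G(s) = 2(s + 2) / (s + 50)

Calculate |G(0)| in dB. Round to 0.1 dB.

-21.9 dB

G(0) = 2·2 / (50) = 0.08
20 log₁₀(0.08) ≈ -21.94 dB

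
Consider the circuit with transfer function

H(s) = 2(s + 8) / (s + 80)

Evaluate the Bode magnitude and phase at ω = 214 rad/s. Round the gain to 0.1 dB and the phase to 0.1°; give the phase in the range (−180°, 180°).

5.5 dB, 18.4°

At s = jω = j214:
zero (s+8): 8 + j214 → |·| = √(8²+214²) = √45860 ≈ 214.15, ∠ = arctan(214/8) ≈ 87.86°
pole (s+80): 80 + j214 → |·| = √(80²+214²) = √52196 ≈ 228.46, ∠ = arctan(214/80) ≈ 69.50°
|H| = 2 · 214.15 / 228.46 ≈ 1.8747
Gain = 20 log₁₀(1.8747) ≈ 5.46 dB
∠H = 87.86° − 69.50° = 18.36°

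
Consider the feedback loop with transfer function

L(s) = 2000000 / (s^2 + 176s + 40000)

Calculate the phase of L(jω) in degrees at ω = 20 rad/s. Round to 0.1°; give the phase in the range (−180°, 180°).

At s = jω = j20:
quadratic: (j20)² + 176·j20 + 40000 = 39600 + j3520 → |·| ≈ 39756, ∠ ≈ 5.08°
∠L = 0.00° − 5.08° = -5.08°

-5.1°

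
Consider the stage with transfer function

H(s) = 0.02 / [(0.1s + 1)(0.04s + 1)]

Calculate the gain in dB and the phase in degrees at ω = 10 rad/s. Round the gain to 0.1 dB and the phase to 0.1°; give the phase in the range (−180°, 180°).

At ω = 10 rad/s:
pole (1 + j10·0.1) = 1 + j1 → |·| ≈ 1.4142, ∠ ≈ 45.00°
pole (1 + j10·0.04) = 1 + j0.4 → |·| ≈ 1.077, ∠ ≈ 21.80°
|H| = 0.02 · 1 / (1.4142 · 1.077) ≈ 0.013131
Gain = 20 log₁₀(0.013131) ≈ -37.63 dB
∠H = (0°) − (45.00° + 21.80°) = -66.80°

-37.6 dB, -66.8°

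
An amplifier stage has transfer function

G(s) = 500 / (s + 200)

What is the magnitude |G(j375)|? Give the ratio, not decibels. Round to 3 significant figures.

1.18

At s = jω = j375:
pole (s+200): 200 + j375 → |·| = √(200²+375²) = √180625 ≈ 425, ∠ = arctan(375/200) ≈ 61.93°
|G| = 500 / 425 ≈ 1.1765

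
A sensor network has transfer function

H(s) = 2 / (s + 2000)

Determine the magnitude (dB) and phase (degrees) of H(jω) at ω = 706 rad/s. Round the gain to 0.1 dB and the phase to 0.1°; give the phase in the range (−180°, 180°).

-60.5 dB, -19.4°

Substitute s = j706:
Numerator: 2 = 2 + j0
Denominator: (j706) + 2000 = 2000 + j706
|N| = √(2² + 0²) ≈ 2, ∠N ≈ 0.00°
|D| = √(2000² + 706²) ≈ 2121, ∠D ≈ 19.44°
|H| = 2 / 2121 ≈ 0.00094295
Gain = 20 log₁₀(0.00094295) ≈ -60.51 dB
∠H = 0.00° − 19.44° = -19.44°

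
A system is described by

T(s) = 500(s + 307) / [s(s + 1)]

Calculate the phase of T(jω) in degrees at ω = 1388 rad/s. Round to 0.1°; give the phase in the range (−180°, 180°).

At s = jω = j1388:
zero (s+307): 307 + j1388 → |·| = √(307²+1388²) = √2020793 ≈ 1421.5, ∠ = arctan(1388/307) ≈ 77.53°
pole (s+1): 1 + j1388 → |·| = √(1²+1388²) = √1926545 ≈ 1388, ∠ = arctan(1388/1) ≈ 89.96°
pole at origin: |s| = 1388, ∠ = 90.00° (in denominator)
∠T = 77.53° − 179.96° = -102.43°

-102.4°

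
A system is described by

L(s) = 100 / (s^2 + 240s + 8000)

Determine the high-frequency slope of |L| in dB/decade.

-40 dB/decade

Each pole contributes −20 dB/decade at high frequency; each zero contributes +20 dB/decade.
Net: 0 zero(s) − 2 pole(s) → -40 dB/decade.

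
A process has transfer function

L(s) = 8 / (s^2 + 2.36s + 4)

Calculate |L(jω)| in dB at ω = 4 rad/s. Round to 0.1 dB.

-5.6 dB

At s = jω = j4:
quadratic: (j4)² + 2.36·j4 + 4 = -12 + j9.44 → |·| ≈ 15.268, ∠ ≈ 141.81°
|L| = 8 / 15.268 ≈ 0.52397
Gain = 20 log₁₀(0.52397) ≈ -5.61 dB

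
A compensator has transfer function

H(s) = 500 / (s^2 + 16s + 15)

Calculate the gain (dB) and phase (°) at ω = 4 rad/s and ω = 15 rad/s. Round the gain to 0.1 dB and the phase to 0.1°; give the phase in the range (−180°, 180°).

ω = 4: 17.9 dB, -90.9°; ω = 15: 3.9 dB, -131.2°

Substitute s = j4:
Numerator: 500 = 500 + j0
Denominator: (j4)^2 + 16(j4) + 15 = -1 + j64
|N| = √(500² + 0²) ≈ 500, ∠N ≈ 0.00°
|D| = √(1² + 64²) ≈ 64.008, ∠D ≈ 90.90°
|H| = 500 / 64.008 ≈ 7.8115
Gain = 20 log₁₀(7.8115) ≈ 17.85 dB
∠H = 0.00° − 90.90° = -90.90°

Substitute s = j15:
Numerator: 500 = 500 + j0
Denominator: (j15)^2 + 16(j15) + 15 = -210 + j240
|N| = √(500² + 0²) ≈ 500, ∠N ≈ 0.00°
|D| = √(210² + 240²) ≈ 318.9, ∠D ≈ 131.19°
|H| = 500 / 318.9 ≈ 1.5679
Gain = 20 log₁₀(1.5679) ≈ 3.91 dB
∠H = 0.00° − 131.19° = -131.19°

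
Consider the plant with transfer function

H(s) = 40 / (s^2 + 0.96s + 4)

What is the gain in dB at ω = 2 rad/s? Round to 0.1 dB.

26.4 dB

At s = jω = j2:
quadratic: (j2)² + 0.96·j2 + 4 = 0 + j1.92 → |·| ≈ 1.92, ∠ ≈ 90.00°
|H| = 40 / 1.92 ≈ 20.833
Gain = 20 log₁₀(20.833) ≈ 26.38 dB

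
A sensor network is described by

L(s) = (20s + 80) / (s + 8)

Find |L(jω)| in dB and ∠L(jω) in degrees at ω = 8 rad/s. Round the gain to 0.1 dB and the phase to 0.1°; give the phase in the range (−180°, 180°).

Substitute s = j8:
Numerator: 20(j8) + 80 = 80 + j160
Denominator: (j8) + 8 = 8 + j8
|N| = √(80² + 160²) ≈ 178.89, ∠N ≈ 63.43°
|D| = √(8² + 8²) ≈ 11.314, ∠D ≈ 45.00°
|L| = 178.89 / 11.314 ≈ 15.811
Gain = 20 log₁₀(15.811) ≈ 23.98 dB
∠L = 63.43° − 45.00° = 18.43°

24.0 dB, 18.4°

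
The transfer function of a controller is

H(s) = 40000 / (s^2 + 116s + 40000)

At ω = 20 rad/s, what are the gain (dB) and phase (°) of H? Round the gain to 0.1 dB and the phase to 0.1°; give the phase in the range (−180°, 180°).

0.1 dB, -3.4°

At s = jω = j20:
quadratic: (j20)² + 116·j20 + 40000 = 39600 + j2320 → |·| ≈ 39668, ∠ ≈ 3.35°
|H| = 40000 / 39668 ≈ 1.0084
Gain = 20 log₁₀(1.0084) ≈ 0.07 dB
∠H = 0.00° − 3.35° = -3.35°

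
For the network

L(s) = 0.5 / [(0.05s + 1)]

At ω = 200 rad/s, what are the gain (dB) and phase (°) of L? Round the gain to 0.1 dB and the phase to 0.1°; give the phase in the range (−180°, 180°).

At ω = 200 rad/s:
pole (1 + j200·0.05) = 1 + j10 → |·| ≈ 10.05, ∠ ≈ 84.29°
|L| = 0.5 · 1 / (10.05) ≈ 0.049751
Gain = 20 log₁₀(0.049751) ≈ -26.06 dB
∠L = (0°) − (84.29°) = -84.29°

-26.1 dB, -84.3°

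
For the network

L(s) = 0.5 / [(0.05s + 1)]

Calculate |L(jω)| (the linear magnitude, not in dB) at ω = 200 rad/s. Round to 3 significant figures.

At ω = 200 rad/s:
pole (1 + j200·0.05) = 1 + j10 → |·| ≈ 10.05, ∠ ≈ 84.29°
|L| = 0.5 · 1 / (10.05) ≈ 0.049751

0.0498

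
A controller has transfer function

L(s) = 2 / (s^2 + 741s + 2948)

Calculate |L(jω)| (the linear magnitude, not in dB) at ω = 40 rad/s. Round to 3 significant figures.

6.74e-05

Substitute s = j40:
Numerator: 2 = 2 + j0
Denominator: (j40)^2 + 741(j40) + 2948 = 1348 + j29640
|N| = √(2² + 0²) ≈ 2, ∠N ≈ 0.00°
|D| = √(1348² + 29640²) ≈ 29671, ∠D ≈ 87.40°
|L| = 2 / 29671 ≈ 6.7406e-05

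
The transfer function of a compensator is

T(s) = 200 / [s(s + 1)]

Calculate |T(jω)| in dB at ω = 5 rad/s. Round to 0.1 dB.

At s = jω = j5:
pole (s+1): 1 + j5 → |·| = √(1²+5²) = √26 ≈ 5.099, ∠ = arctan(5/1) ≈ 78.69°
pole at origin: |s| = 5, ∠ = 90.00° (in denominator)
|T| = 200 / 25.495 ≈ 7.8447
Gain = 20 log₁₀(7.8447) ≈ 17.89 dB

17.9 dB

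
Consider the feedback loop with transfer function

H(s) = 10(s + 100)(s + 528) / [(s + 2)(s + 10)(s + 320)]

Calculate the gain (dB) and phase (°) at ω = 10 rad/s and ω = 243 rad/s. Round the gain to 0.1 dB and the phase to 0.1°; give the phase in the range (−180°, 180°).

ω = 10: 21.2 dB, -118.7°; ω = 243: -23.8 dB, -122.0°

At s = jω = j10:
zero (s+100): 100 + j10 → |·| = √(100²+10²) = √10100 ≈ 100.5, ∠ = arctan(10/100) ≈ 5.71°
zero (s+528): 528 + j10 → |·| = √(528²+10²) = √278884 ≈ 528.09, ∠ = arctan(10/528) ≈ 1.09°
pole (s+2): 2 + j10 → |·| = √(2²+10²) = √104 ≈ 10.198, ∠ = arctan(10/2) ≈ 78.69°
pole (s+10): 10 + j10 → |·| = √(10²+10²) = √200 ≈ 14.142, ∠ = arctan(10/10) ≈ 45.00°
pole (s+320): 320 + j10 → |·| = √(320²+10²) = √102500 ≈ 320.16, ∠ = arctan(10/320) ≈ 1.79°
|H| = 10 · 53073 / 46174 ≈ 11.494
Gain = 20 log₁₀(11.494) ≈ 21.21 dB
∠H = 6.80° − 125.48° = -118.68°

At s = jω = j243:
zero (s+100): 100 + j243 → |·| = √(100²+243²) = √69049 ≈ 262.77, ∠ = arctan(243/100) ≈ 67.63°
zero (s+528): 528 + j243 → |·| = √(528²+243²) = √337833 ≈ 581.23, ∠ = arctan(243/528) ≈ 24.71°
pole (s+2): 2 + j243 → |·| = √(2²+243²) = √59053 ≈ 243.01, ∠ = arctan(243/2) ≈ 89.53°
pole (s+10): 10 + j243 → |·| = √(10²+243²) = √59149 ≈ 243.21, ∠ = arctan(243/10) ≈ 87.64°
pole (s+320): 320 + j243 → |·| = √(320²+243²) = √161449 ≈ 401.81, ∠ = arctan(243/320) ≈ 37.21°
|H| = 10 · 1.5273e+05 / 2.3748e+07 ≈ 0.064313
Gain = 20 log₁₀(0.064313) ≈ -23.83 dB
∠H = 92.34° − 214.38° = -122.04°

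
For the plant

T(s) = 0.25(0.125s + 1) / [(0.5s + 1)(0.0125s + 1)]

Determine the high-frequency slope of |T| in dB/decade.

Each pole contributes −20 dB/decade at high frequency; each zero contributes +20 dB/decade.
Net: 1 zero(s) − 2 pole(s) → -20 dB/decade.

-20 dB/decade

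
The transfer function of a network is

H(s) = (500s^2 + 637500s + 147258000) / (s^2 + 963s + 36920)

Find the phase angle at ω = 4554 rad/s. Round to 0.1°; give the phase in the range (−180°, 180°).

-3.9°

Substitute s = j4554:
Numerator: 500(j4554)^2 + 637500(j4554) + 147258000 = -10222200000 + j2903175000
Denominator: (j4554)^2 + 963(j4554) + 36920 = -20701996 + j4385502
|N| = √(10222200000² + 2903175000²) ≈ 1.0626e+10, ∠N ≈ 164.15°
|D| = √(20701996² + 4385502²) ≈ 2.1161e+07, ∠D ≈ 168.04°
∠H = 164.15° − 168.04° = -3.89°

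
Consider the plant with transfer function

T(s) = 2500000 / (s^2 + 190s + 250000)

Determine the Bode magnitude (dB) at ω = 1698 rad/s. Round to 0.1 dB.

-0.5 dB

At s = jω = j1698:
quadratic: (j1698)² + 190·j1698 + 250000 = -2633204 + j322620 → |·| ≈ 2.6529e+06, ∠ ≈ 173.01°
|T| = 2500000 / 2.6529e+06 ≈ 0.94236
Gain = 20 log₁₀(0.94236) ≈ -0.52 dB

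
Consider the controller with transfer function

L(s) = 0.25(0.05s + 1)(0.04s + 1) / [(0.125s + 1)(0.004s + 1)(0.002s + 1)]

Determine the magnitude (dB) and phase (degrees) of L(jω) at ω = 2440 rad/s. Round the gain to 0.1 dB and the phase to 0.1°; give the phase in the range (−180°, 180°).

At ω = 2440 rad/s:
zero (1 + j2440·0.05) = 1 + j122 → |·| ≈ 122, ∠ ≈ 89.53°
zero (1 + j2440·0.04) = 1 + j97.6 → |·| ≈ 97.605, ∠ ≈ 89.41°
pole (1 + j2440·0.125) = 1 + j305 → |·| ≈ 305, ∠ ≈ 89.81°
pole (1 + j2440·0.004) = 1 + j9.76 → |·| ≈ 9.8111, ∠ ≈ 84.15°
pole (1 + j2440·0.002) = 1 + j4.88 → |·| ≈ 4.9814, ∠ ≈ 78.42°
|L| = 0.25 · 122 · 97.605 / (305 · 9.8111 · 4.9814) ≈ 0.19971
Gain = 20 log₁₀(0.19971) ≈ -13.99 dB
∠L = (89.53° + 89.41°) − (89.81° + 84.15° + 78.42°) = -73.44°

-14.0 dB, -73.4°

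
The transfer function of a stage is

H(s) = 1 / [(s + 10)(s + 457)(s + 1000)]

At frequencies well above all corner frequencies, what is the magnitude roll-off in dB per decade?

Each pole contributes −20 dB/decade at high frequency; each zero contributes +20 dB/decade.
Net: 0 zero(s) − 3 pole(s) → -60 dB/decade.

-60 dB/decade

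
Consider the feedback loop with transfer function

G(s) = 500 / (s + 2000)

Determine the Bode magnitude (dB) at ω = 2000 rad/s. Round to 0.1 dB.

Substitute s = j2000:
Numerator: 500 = 500 + j0
Denominator: (j2000) + 2000 = 2000 + j2000
|N| = √(500² + 0²) ≈ 500, ∠N ≈ 0.00°
|D| = √(2000² + 2000²) ≈ 2828.4, ∠D ≈ 45.00°
|G| = 500 / 2828.4 ≈ 0.17678
Gain = 20 log₁₀(0.17678) ≈ -15.05 dB

-15.1 dB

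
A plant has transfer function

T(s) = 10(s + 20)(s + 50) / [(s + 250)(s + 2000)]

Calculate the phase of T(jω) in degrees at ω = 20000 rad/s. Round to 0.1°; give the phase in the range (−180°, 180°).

At s = jω = j20000:
zero (s+20): 20 + j20000 → |·| = √(20²+20000²) = √400000400 ≈ 20000, ∠ = arctan(20000/20) ≈ 89.94°
zero (s+50): 50 + j20000 → |·| = √(50²+20000²) = √400002500 ≈ 20000, ∠ = arctan(20000/50) ≈ 89.86°
pole (s+250): 250 + j20000 → |·| = √(250²+20000²) = √400062500 ≈ 20002, ∠ = arctan(20000/250) ≈ 89.28°
pole (s+2000): 2000 + j20000 → |·| = √(2000²+20000²) = √404000000 ≈ 20100, ∠ = arctan(20000/2000) ≈ 84.29°
∠T = 179.80° − 173.57° = 6.23°

6.2°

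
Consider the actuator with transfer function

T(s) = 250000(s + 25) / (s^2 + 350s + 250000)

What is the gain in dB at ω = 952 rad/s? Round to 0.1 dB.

At s = jω = j952:
zero (s+25): 25 + j952 → |·| = √(25²+952²) = √906929 ≈ 952.33, ∠ = arctan(952/25) ≈ 88.50°
quadratic: (j952)² + 350·j952 + 250000 = -656304 + j333200 → |·| ≈ 7.3604e+05, ∠ ≈ 153.08°
|T| = 250000 · 952.33 / 7.3604e+05 ≈ 323.46
Gain = 20 log₁₀(323.46) ≈ 50.20 dB

50.2 dB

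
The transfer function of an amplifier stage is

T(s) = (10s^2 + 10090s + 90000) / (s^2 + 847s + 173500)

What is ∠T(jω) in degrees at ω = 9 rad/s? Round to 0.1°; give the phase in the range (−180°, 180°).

Substitute s = j9:
Numerator: 10(j9)^2 + 10090(j9) + 90000 = 89190 + j90810
Denominator: (j9)^2 + 847(j9) + 173500 = 173419 + j7623
|N| = √(89190² + 90810²) ≈ 1.2728e+05, ∠N ≈ 45.52°
|D| = √(173419² + 7623²) ≈ 1.7359e+05, ∠D ≈ 2.52°
∠T = 45.52° − 2.52° = 43.00°

43.0°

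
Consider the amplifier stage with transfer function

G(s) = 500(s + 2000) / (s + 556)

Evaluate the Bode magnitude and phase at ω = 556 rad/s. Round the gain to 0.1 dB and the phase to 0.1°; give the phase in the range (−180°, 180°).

62.4 dB, -29.5°

At s = jω = j556:
zero (s+2000): 2000 + j556 → |·| = √(2000²+556²) = √4309136 ≈ 2075.8, ∠ = arctan(556/2000) ≈ 15.54°
pole (s+556): 556 + j556 → |·| = √(556²+556²) = √618272 ≈ 786.3, ∠ = arctan(556/556) ≈ 45.00°
|G| = 500 · 2075.8 / 786.3 ≈ 1320
Gain = 20 log₁₀(1320) ≈ 62.41 dB
∠G = 15.54° − 45.00° = -29.46°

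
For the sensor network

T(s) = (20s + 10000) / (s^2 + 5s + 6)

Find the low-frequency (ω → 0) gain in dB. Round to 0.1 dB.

T(0) = 10000 / 6 ≈ 1666.7
20 log₁₀(1666.7) ≈ 64.44 dB

64.4 dB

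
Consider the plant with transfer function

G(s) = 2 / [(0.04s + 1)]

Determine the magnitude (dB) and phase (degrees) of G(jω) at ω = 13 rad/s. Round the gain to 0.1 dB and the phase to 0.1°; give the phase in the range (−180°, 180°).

5.0 dB, -27.5°

At ω = 13 rad/s:
pole (1 + j13·0.04) = 1 + j0.52 → |·| ≈ 1.1271, ∠ ≈ 27.47°
|G| = 2 · 1 / (1.1271) ≈ 1.7745
Gain = 20 log₁₀(1.7745) ≈ 4.98 dB
∠G = (0°) − (27.47°) = -27.47°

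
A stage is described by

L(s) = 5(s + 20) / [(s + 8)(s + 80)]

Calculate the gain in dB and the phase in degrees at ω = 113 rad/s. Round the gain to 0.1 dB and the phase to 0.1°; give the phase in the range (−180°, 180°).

-28.7 dB, -60.7°

At s = jω = j113:
zero (s+20): 20 + j113 → |·| = √(20²+113²) = √13169 ≈ 114.76, ∠ = arctan(113/20) ≈ 79.96°
pole (s+8): 8 + j113 → |·| = √(8²+113²) = √12833 ≈ 113.28, ∠ = arctan(113/8) ≈ 85.95°
pole (s+80): 80 + j113 → |·| = √(80²+113²) = √19169 ≈ 138.45, ∠ = arctan(113/80) ≈ 54.70°
|L| = 5 · 114.76 / 15684 ≈ 0.036585
Gain = 20 log₁₀(0.036585) ≈ -28.73 dB
∠L = 79.96° − 140.65° = -60.69°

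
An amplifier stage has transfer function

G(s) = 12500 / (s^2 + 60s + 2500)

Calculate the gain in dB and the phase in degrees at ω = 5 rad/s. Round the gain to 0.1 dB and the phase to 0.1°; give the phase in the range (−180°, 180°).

At s = jω = j5:
quadratic: (j5)² + 60·j5 + 2500 = 2475 + j300 → |·| ≈ 2493.1, ∠ ≈ 6.91°
|G| = 12500 / 2493.1 ≈ 5.0138
Gain = 20 log₁₀(5.0138) ≈ 14.00 dB
∠G = 0.00° − 6.91° = -6.91°

14.0 dB, -6.9°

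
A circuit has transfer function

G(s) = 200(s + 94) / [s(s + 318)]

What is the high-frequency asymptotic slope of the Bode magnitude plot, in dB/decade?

Each pole contributes −20 dB/decade at high frequency; each zero contributes +20 dB/decade.
Net: 1 zero(s) − 2 pole(s) → -20 dB/decade.

-20 dB/decade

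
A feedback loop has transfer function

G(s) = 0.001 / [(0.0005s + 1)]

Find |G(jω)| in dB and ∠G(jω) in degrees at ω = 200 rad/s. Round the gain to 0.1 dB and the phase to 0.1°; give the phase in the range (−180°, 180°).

-60.0 dB, -5.7°

At ω = 200 rad/s:
pole (1 + j200·0.0005) = 1 + j0.1 → |·| ≈ 1.005, ∠ ≈ 5.71°
|G| = 0.001 · 1 / (1.005) ≈ 0.00099502
Gain = 20 log₁₀(0.00099502) ≈ -60.04 dB
∠G = (0°) − (5.71°) = -5.71°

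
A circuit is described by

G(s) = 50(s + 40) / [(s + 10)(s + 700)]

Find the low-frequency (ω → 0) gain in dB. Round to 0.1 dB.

-10.9 dB

G(0) = 50·40 / (10·700) ≈ 0.28571
20 log₁₀(0.28571) ≈ -10.88 dB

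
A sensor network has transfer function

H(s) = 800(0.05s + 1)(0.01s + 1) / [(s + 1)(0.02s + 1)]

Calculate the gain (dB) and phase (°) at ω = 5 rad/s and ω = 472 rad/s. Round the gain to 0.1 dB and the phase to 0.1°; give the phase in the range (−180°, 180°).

At ω = 5 rad/s:
zero (1 + j5·0.05) = 1 + j0.25 → |·| ≈ 1.0308, ∠ ≈ 14.04°
zero (1 + j5·0.01) = 1 + j0.05 → |·| ≈ 1.0012, ∠ ≈ 2.86°
pole (1 + j5·1) = 1 + j5 → |·| ≈ 5.099, ∠ ≈ 78.69°
pole (1 + j5·0.02) = 1 + j0.1 → |·| ≈ 1.005, ∠ ≈ 5.71°
|H| = 800 · 1.0308 · 1.0012 / (5.099 · 1.005) ≈ 161.11
Gain = 20 log₁₀(161.11) ≈ 44.14 dB
∠H = (14.04° + 2.86°) − (78.69° + 5.71°) = -67.50°

At ω = 472 rad/s:
zero (1 + j472·0.05) = 1 + j23.6 → |·| ≈ 23.621, ∠ ≈ 87.57°
zero (1 + j472·0.01) = 1 + j4.72 → |·| ≈ 4.8248, ∠ ≈ 78.04°
pole (1 + j472·1) = 1 + j472 → |·| ≈ 472, ∠ ≈ 89.88°
pole (1 + j472·0.02) = 1 + j9.44 → |·| ≈ 9.4928, ∠ ≈ 83.95°
|H| = 800 · 23.621 · 4.8248 / (472 · 9.4928) ≈ 20.348
Gain = 20 log₁₀(20.348) ≈ 26.17 dB
∠H = (87.57° + 78.04°) − (89.88° + 83.95°) = -8.22°

ω = 5: 44.1 dB, -67.5°; ω = 472: 26.2 dB, -8.2°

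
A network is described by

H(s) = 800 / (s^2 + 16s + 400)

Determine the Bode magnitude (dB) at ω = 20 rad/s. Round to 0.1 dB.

8.0 dB

At s = jω = j20:
quadratic: (j20)² + 16·j20 + 400 = 0 + j320 → |·| ≈ 320, ∠ ≈ 90.00°
|H| = 800 / 320 ≈ 2.5
Gain = 20 log₁₀(2.5) ≈ 7.96 dB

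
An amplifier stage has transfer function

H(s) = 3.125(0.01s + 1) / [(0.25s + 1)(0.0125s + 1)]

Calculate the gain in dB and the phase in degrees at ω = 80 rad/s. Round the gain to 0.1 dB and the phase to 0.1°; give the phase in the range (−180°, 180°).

At ω = 80 rad/s:
zero (1 + j80·0.01) = 1 + j0.8 → |·| ≈ 1.2806, ∠ ≈ 38.66°
pole (1 + j80·0.25) = 1 + j20 → |·| ≈ 20.025, ∠ ≈ 87.14°
pole (1 + j80·0.0125) = 1 + j1 → |·| ≈ 1.4142, ∠ ≈ 45.00°
|H| = 3.125 · 1.2806 / (20.025 · 1.4142) ≈ 0.14131
Gain = 20 log₁₀(0.14131) ≈ -17.00 dB
∠H = (38.66°) − (87.14° + 45.00°) = -93.48°

-17.0 dB, -93.5°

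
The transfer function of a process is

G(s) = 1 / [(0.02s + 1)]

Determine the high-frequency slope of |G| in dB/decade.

-20 dB/decade

Each pole contributes −20 dB/decade at high frequency; each zero contributes +20 dB/decade.
Net: 0 zero(s) − 1 pole(s) → -20 dB/decade.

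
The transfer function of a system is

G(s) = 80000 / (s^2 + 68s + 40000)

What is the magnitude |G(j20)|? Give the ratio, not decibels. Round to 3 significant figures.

2.02

At s = jω = j20:
quadratic: (j20)² + 68·j20 + 40000 = 39600 + j1360 → |·| ≈ 39623, ∠ ≈ 1.97°
|G| = 80000 / 39623 ≈ 2.019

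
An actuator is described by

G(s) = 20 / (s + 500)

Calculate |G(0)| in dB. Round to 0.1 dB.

-28.0 dB

G(0) = 20 / 500 = 0.04
20 log₁₀(0.04) ≈ -27.96 dB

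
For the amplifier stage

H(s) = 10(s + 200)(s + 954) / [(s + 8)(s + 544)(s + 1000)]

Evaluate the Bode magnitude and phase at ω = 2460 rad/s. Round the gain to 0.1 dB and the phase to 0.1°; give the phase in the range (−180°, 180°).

-48.1 dB, -81.1°

At s = jω = j2460:
zero (s+200): 200 + j2460 → |·| = √(200²+2460²) = √6091600 ≈ 2468.1, ∠ = arctan(2460/200) ≈ 85.35°
zero (s+954): 954 + j2460 → |·| = √(954²+2460²) = √6961716 ≈ 2638.5, ∠ = arctan(2460/954) ≈ 68.80°
pole (s+8): 8 + j2460 → |·| = √(8²+2460²) = √6051664 ≈ 2460, ∠ = arctan(2460/8) ≈ 89.81°
pole (s+544): 544 + j2460 → |·| = √(544²+2460²) = √6347536 ≈ 2519.4, ∠ = arctan(2460/544) ≈ 77.53°
pole (s+1000): 1000 + j2460 → |·| = √(1000²+2460²) = √7051600 ≈ 2655.5, ∠ = arctan(2460/1000) ≈ 67.88°
|H| = 10 · 6.5121e+06 / 1.6458e+10 ≈ 0.0039568
Gain = 20 log₁₀(0.0039568) ≈ -48.05 dB
∠H = 154.15° − 235.22° = -81.07°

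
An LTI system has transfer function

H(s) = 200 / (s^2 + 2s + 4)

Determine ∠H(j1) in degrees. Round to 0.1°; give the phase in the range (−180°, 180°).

-33.7°

At s = jω = j1:
quadratic: (j1)² + 2·j1 + 4 = 3 + j2 → |·| ≈ 3.6056, ∠ ≈ 33.69°
∠H = 0.00° − 33.69° = -33.69°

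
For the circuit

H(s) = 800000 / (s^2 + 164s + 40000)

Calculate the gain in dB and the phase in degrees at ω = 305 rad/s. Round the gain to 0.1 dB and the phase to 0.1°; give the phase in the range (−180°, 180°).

At s = jω = j305:
quadratic: (j305)² + 164·j305 + 40000 = -53025 + j50020 → |·| ≈ 72895, ∠ ≈ 136.67°
|H| = 800000 / 72895 ≈ 10.975
Gain = 20 log₁₀(10.975) ≈ 20.81 dB
∠H = 0.00° − 136.67° = -136.67°

20.8 dB, -136.7°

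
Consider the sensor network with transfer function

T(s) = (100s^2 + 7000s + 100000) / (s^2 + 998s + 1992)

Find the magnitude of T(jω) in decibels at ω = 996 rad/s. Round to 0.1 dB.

Substitute s = j996:
Numerator: 100(j996)^2 + 7000(j996) + 100000 = -99101600 + j6972000
Denominator: (j996)^2 + 998(j996) + 1992 = -990024 + j994008
|N| = √(99101600² + 6972000²) ≈ 9.9347e+07, ∠N ≈ 175.98°
|D| = √(990024² + 994008²) ≈ 1.4029e+06, ∠D ≈ 134.88°
|T| = 9.9347e+07 / 1.4029e+06 ≈ 70.815
Gain = 20 log₁₀(70.815) ≈ 37.00 dB

37.0 dB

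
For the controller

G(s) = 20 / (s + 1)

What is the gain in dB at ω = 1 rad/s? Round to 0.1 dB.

At s = jω = j1:
pole (s+1): 1 + j1 → |·| = √(1²+1²) = √2 ≈ 1.4142, ∠ = arctan(1/1) ≈ 45.00°
|G| = 20 / 1.4142 ≈ 14.142
Gain = 20 log₁₀(14.142) ≈ 23.01 dB

23.0 dB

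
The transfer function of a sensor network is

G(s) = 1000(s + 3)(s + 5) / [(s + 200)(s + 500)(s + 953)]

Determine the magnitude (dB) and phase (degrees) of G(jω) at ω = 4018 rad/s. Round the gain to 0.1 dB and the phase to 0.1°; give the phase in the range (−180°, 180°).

-12.4 dB, -66.8°

At s = jω = j4018:
zero (s+3): 3 + j4018 → |·| = √(3²+4018²) = √16144333 ≈ 4018, ∠ = arctan(4018/3) ≈ 89.96°
zero (s+5): 5 + j4018 → |·| = √(5²+4018²) = √16144349 ≈ 4018, ∠ = arctan(4018/5) ≈ 89.93°
pole (s+200): 200 + j4018 → |·| = √(200²+4018²) = √16184324 ≈ 4023, ∠ = arctan(4018/200) ≈ 87.15°
pole (s+500): 500 + j4018 → |·| = √(500²+4018²) = √16394324 ≈ 4049, ∠ = arctan(4018/500) ≈ 82.91°
pole (s+953): 953 + j4018 → |·| = √(953²+4018²) = √17052533 ≈ 4129.5, ∠ = arctan(4018/953) ≈ 76.66°
|G| = 1000 · 1.6144e+07 / 6.7266e+10 ≈ 0.24
Gain = 20 log₁₀(0.24) ≈ -12.40 dB
∠G = 179.89° − 246.72° = -66.83°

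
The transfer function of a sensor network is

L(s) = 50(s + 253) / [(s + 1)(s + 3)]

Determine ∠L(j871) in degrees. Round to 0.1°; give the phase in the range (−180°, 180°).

-105.9°

At s = jω = j871:
zero (s+253): 253 + j871 → |·| = √(253²+871²) = √822650 ≈ 907, ∠ = arctan(871/253) ≈ 73.80°
pole (s+1): 1 + j871 → |·| = √(1²+871²) = √758642 ≈ 871, ∠ = arctan(871/1) ≈ 89.93°
pole (s+3): 3 + j871 → |·| = √(3²+871²) = √758650 ≈ 871.01, ∠ = arctan(871/3) ≈ 89.80°
∠L = 73.80° − 179.73° = -105.93°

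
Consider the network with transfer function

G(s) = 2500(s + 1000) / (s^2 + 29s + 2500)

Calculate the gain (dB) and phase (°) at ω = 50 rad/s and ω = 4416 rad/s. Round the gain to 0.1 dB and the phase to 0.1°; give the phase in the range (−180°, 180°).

ω = 50: 64.7 dB, -87.1°; ω = 4416: -4.7 dB, -102.4°

At s = jω = j50:
zero (s+1000): 1000 + j50 → |·| = √(1000²+50²) = √1002500 ≈ 1001.2, ∠ = arctan(50/1000) ≈ 2.86°
quadratic: (j50)² + 29·j50 + 2500 = 0 + j1450 → |·| ≈ 1450, ∠ ≈ 90.00°
|G| = 2500 · 1001.2 / 1450 ≈ 1726.2
Gain = 20 log₁₀(1726.2) ≈ 64.74 dB
∠G = 2.86° − 90.00° = -87.14°

At s = jω = j4416:
zero (s+1000): 1000 + j4416 → |·| = √(1000²+4416²) = √20501056 ≈ 4527.8, ∠ = arctan(4416/1000) ≈ 77.24°
quadratic: (j4416)² + 29·j4416 + 2500 = -19498556 + j128064 → |·| ≈ 1.9499e+07, ∠ ≈ 179.62°
|G| = 2500 · 4527.8 / 1.9499e+07 ≈ 0.58052
Gain = 20 log₁₀(0.58052) ≈ -4.72 dB
∠G = 77.24° − 179.62° = -102.38°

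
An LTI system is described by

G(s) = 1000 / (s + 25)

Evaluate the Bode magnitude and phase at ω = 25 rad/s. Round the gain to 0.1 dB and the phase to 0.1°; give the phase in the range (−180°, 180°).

29.0 dB, -45.0°

At s = jω = j25:
pole (s+25): 25 + j25 → |·| = √(25²+25²) = √1250 ≈ 35.355, ∠ = arctan(25/25) ≈ 45.00°
|G| = 1000 / 35.355 ≈ 28.285
Gain = 20 log₁₀(28.285) ≈ 29.03 dB
∠G = 0.00° − 45.00° = -45.00°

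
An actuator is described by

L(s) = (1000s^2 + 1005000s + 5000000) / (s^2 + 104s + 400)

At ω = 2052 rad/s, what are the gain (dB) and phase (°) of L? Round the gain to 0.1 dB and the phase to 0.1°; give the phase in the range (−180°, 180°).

Substitute s = j2052:
Numerator: 1000(j2052)^2 + 1005000(j2052) + 5000000 = -4205704000 + j2062260000
Denominator: (j2052)^2 + 104(j2052) + 400 = -4210304 + j213408
|N| = √(4205704000² + 2062260000²) ≈ 4.6841e+09, ∠N ≈ 153.88°
|D| = √(4210304² + 213408²) ≈ 4.2157e+06, ∠D ≈ 177.10°
|L| = 4.6841e+09 / 4.2157e+06 ≈ 1111.1
Gain = 20 log₁₀(1111.1) ≈ 60.92 dB
∠L = 153.88° − 177.10° = -23.22°

60.9 dB, -23.2°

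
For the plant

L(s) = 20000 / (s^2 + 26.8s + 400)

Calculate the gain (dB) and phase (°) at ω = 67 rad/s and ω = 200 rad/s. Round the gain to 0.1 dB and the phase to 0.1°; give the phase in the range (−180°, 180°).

At s = jω = j67:
quadratic: (j67)² + 26.8·j67 + 400 = -4089 + j1795.6 → |·| ≈ 4465.9, ∠ ≈ 156.29°
|L| = 20000 / 4465.9 ≈ 4.4784
Gain = 20 log₁₀(4.4784) ≈ 13.02 dB
∠L = 0.00° − 156.29° = -156.29°

At s = jω = j200:
quadratic: (j200)² + 26.8·j200 + 400 = -39600 + j5360 → |·| ≈ 39961, ∠ ≈ 172.29°
|L| = 20000 / 39961 ≈ 0.50049
Gain = 20 log₁₀(0.50049) ≈ -6.01 dB
∠L = 0.00° − 172.29° = -172.29°

ω = 67: 13.0 dB, -156.3°; ω = 200: -6.0 dB, -172.3°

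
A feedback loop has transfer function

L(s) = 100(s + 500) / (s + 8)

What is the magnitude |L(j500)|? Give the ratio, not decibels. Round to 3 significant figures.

At s = jω = j500:
zero (s+500): 500 + j500 → |·| = √(500²+500²) = √500000 ≈ 707.11, ∠ = arctan(500/500) ≈ 45.00°
pole (s+8): 8 + j500 → |·| = √(8²+500²) = √250064 ≈ 500.06, ∠ = arctan(500/8) ≈ 89.08°
|L| = 100 · 707.11 / 500.06 ≈ 141.41

141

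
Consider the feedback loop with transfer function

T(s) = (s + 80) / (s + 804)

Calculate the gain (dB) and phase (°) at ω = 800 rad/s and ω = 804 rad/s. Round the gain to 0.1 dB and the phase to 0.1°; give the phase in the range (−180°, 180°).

Substitute s = j800:
Numerator: (j800) + 80 = 80 + j800
Denominator: (j800) + 804 = 804 + j800
|N| = √(80² + 800²) ≈ 803.99, ∠N ≈ 84.29°
|D| = √(804² + 800²) ≈ 1134.2, ∠D ≈ 44.86°
|T| = 803.99 / 1134.2 ≈ 0.70886
Gain = 20 log₁₀(0.70886) ≈ -2.99 dB
∠T = 84.29° − 44.86° = 39.43°

Substitute s = j804:
Numerator: (j804) + 80 = 80 + j804
Denominator: (j804) + 804 = 804 + j804
|N| = √(80² + 804²) ≈ 807.97, ∠N ≈ 84.32°
|D| = √(804² + 804²) ≈ 1137, ∠D ≈ 45.00°
|T| = 807.97 / 1137 ≈ 0.71062
Gain = 20 log₁₀(0.71062) ≈ -2.97 dB
∠T = 84.32° − 45.00° = 39.32°

ω = 800: -3.0 dB, 39.4°; ω = 804: -3.0 dB, 39.3°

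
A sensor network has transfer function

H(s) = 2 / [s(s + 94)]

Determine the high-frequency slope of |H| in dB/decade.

Each pole contributes −20 dB/decade at high frequency; each zero contributes +20 dB/decade.
Net: 0 zero(s) − 2 pole(s) → -40 dB/decade.

-40 dB/decade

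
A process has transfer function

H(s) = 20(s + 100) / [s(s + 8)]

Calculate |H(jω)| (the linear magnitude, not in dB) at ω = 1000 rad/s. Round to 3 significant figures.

At s = jω = j1000:
zero (s+100): 100 + j1000 → |·| = √(100²+1000²) = √1010000 ≈ 1005, ∠ = arctan(1000/100) ≈ 84.29°
pole (s+8): 8 + j1000 → |·| = √(8²+1000²) = √1000064 ≈ 1000, ∠ = arctan(1000/8) ≈ 89.54°
pole at origin: |s| = 1000, ∠ = 90.00° (in denominator)
|H| = 20 · 1005 / 1e+06 ≈ 0.0201

0.0201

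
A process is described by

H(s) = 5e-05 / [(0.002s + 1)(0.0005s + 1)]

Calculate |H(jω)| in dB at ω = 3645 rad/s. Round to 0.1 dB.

At ω = 3645 rad/s:
pole (1 + j3645·0.002) = 1 + j7.29 → |·| ≈ 7.3583, ∠ ≈ 82.19°
pole (1 + j3645·0.0005) = 1 + j1.8225 → |·| ≈ 2.0788, ∠ ≈ 61.25°
|H| = 5e-05 · 1 / (7.3583 · 2.0788) ≈ 3.2687e-06
Gain = 20 log₁₀(3.2687e-06) ≈ -109.71 dB

-109.7 dB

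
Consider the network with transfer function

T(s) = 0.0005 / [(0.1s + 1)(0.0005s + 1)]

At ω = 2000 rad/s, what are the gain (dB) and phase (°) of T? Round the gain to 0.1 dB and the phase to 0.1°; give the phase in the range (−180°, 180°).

At ω = 2000 rad/s:
pole (1 + j2000·0.1) = 1 + j200 → |·| ≈ 200, ∠ ≈ 89.71°
pole (1 + j2000·0.0005) = 1 + j1 → |·| ≈ 1.4142, ∠ ≈ 45.00°
|T| = 0.0005 · 1 / (200 · 1.4142) ≈ 1.7678e-06
Gain = 20 log₁₀(1.7678e-06) ≈ -115.05 dB
∠T = (0°) − (89.71° + 45.00°) = -134.71°

-115.1 dB, -134.7°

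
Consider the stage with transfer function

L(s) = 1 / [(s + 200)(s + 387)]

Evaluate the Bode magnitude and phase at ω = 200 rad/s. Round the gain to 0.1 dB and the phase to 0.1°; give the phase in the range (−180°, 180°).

At s = jω = j200:
pole (s+200): 200 + j200 → |·| = √(200²+200²) = √80000 ≈ 282.84, ∠ = arctan(200/200) ≈ 45.00°
pole (s+387): 387 + j200 → |·| = √(387²+200²) = √189769 ≈ 435.62, ∠ = arctan(200/387) ≈ 27.33°
|L| = 1 / 1.2321e+05 ≈ 8.1162e-06
Gain = 20 log₁₀(8.1162e-06) ≈ -101.81 dB
∠L = 0.00° − 72.33° = -72.33°

-101.8 dB, -72.3°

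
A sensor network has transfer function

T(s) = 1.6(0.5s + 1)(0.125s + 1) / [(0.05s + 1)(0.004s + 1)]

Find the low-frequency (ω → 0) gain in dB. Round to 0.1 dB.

4.1 dB

T(0) = 1.6 · 1 / 1 = 1.6
20 log₁₀(1.6) ≈ 4.08 dB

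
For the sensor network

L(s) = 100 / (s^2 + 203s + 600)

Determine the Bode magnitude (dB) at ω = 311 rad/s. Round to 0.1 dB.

-61.2 dB

Substitute s = j311:
Numerator: 100 = 100 + j0
Denominator: (j311)^2 + 203(j311) + 600 = -96121 + j63133
|N| = √(100² + 0²) ≈ 100, ∠N ≈ 0.00°
|D| = √(96121² + 63133²) ≈ 1.15e+05, ∠D ≈ 146.70°
|L| = 100 / 1.15e+05 ≈ 0.00086957
Gain = 20 log₁₀(0.00086957) ≈ -61.21 dB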